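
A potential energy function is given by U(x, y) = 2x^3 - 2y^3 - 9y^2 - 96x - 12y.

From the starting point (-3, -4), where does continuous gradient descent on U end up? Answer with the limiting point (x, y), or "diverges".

(4, -2)

U is separable, so gradient descent decouples: x follows -∂U/∂x, y follows -∂U/∂y.
∂U/∂x = 6(x - 4)(x + 4); at x=-3 this is -42, so x increases.
∂U/∂y = -6(y + 1)(y + 2); at y=-4 this is -36, so y increases.
x converges to its nearest critical value 4 (a local min of the x-part); y converges to -2. The iterate converges to (4, -2).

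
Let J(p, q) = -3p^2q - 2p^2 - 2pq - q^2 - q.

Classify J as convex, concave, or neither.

neither

The term -3p^2q is cubic, so the Hessian is not constant.
∂²J/∂p² = -6q - 4, which takes both signs as q varies (negative for sufficiently large q). A diagonal entry of the Hessian changing sign means the Hessian is neither positive- nor negative-semidefinite on all of R^2.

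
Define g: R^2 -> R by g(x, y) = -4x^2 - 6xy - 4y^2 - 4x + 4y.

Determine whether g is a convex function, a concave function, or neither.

concave

g is quadratic, so its Hessian is the constant matrix H = [[-8, -6], [-6, -8]].
det(H) = 28, tr(H) = -16.
det(H) > 0 and tr(H) < 0, so H is negative definite everywhere: concave.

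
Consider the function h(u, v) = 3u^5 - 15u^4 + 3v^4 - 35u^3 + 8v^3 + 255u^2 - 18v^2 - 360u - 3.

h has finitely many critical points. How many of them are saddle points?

h separates as a function of u plus a function of v, so ∇h=0 decouples.
∂h/∂u = 15(u - 4)(u - 2)(u - 1)(u + 3) = 0 at u ∈ {-3, 1, 2, 4}; ∂h/∂v = 12v(v - 1)(v + 3) = 0 at v ∈ {-3, 0, 1}.
The Hessian is diagonal: diag(h_uu, h_vv). Second derivatives: h_uu(-3)=-2100, h_uu(1)=180, h_uu(2)=-150, h_uu(4)=630; h_vv(-3)=144, h_vv(0)=-36, h_vv(1)=48.
Saddle points occur where the two diagonal entries have opposite signs: (-3, -3), (-3, 1), (1, 0), (2, -3), (2, 1), (4, 0). Count: 6.

6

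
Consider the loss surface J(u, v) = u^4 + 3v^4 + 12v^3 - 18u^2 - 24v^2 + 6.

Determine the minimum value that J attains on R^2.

-459

J(u,v) separates as P(u) + Q(v) + 6, so its minimum is min P + min Q + 6.
P'(u) = 4u(u - 3)(u + 3) vanishes at u ∈ {-3, 0, 3}; Q'(v) = 12v(v - 1)(v + 4) vanishes at v ∈ {-4, 0, 1}.
Local minima of P (where P''>0): P(-3)=-81, P(3)=-81. Local minima of Q: Q(-4)=-384, Q(1)=-9.
So the global minimum of J is P(-3) + Q(-4) + 6 = -81 − 384 + 6 = -459, attained at (-3, -4).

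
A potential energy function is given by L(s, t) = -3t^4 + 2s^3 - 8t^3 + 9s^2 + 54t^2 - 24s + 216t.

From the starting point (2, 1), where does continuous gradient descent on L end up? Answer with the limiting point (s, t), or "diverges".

(1, -2)

L is separable, so gradient descent decouples: s follows -∂L/∂s, t follows -∂L/∂t.
∂L/∂s = 6(s - 1)(s + 4); at s=2 this is 36, so s decreases.
∂L/∂t = -12(t - 3)(t + 2)(t + 3); at t=1 this is 288, so t decreases.
s converges to its nearest critical value 1 (a local min of the s-part); t converges to -2. The iterate converges to (1, -2).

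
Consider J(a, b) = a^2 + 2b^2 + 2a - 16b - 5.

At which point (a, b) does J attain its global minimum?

(-1, 4)

J(a,b) separates as P(a) + Q(b) − 5, so its minimum is min P + min Q − 5.
P'(a) = 2a + 2 vanishes at a ∈ {-1}; Q'(b) = 4b - 16 vanishes at b ∈ {4}.
Local minima of P (where P''>0): P(-1)=-1. Local minima of Q: Q(4)=-32.
So the global minimum of J is P(-1) + Q(4) − 5 = -1 − 32 − 5 = -38, attained at (-1, 4).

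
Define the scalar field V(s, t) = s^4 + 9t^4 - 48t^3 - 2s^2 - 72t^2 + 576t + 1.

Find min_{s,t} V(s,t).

V(s,t) separates as P(s) + Q(t) + 1, so its minimum is min P + min Q + 1.
P'(s) = 4s(s - 1)(s + 1) vanishes at s ∈ {-1, 0, 1}; Q'(t) = 36(t - 4)(t - 2)(t + 2) vanishes at t ∈ {-2, 2, 4}.
Local minima of P (where P''>0): P(-1)=-1, P(1)=-1. Local minima of Q: Q(-2)=-912, Q(4)=384.
So the global minimum of V is P(-1) + Q(-2) + 1 = -1 − 912 + 1 = -912, attained at (-1, -2).

-912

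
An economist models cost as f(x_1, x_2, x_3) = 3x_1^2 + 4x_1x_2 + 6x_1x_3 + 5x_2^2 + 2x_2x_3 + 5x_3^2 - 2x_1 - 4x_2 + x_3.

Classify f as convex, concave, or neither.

convex

f is quadratic, so its Hessian is the constant matrix H = [[6, 4, 6], [4, 10, 2], [6, 2, 10]].
Leading principal minors: 6, 44, 152.
All positive ⇒ H ≻ 0 ⇒ convex.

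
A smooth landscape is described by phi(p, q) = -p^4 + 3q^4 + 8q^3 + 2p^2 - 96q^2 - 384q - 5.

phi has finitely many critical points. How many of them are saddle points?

5

phi separates as a function of p plus a function of q, so ∇phi=0 decouples.
∂phi/∂p = -4p(p - 1)(p + 1) = 0 at p ∈ {-1, 0, 1}; ∂phi/∂q = 12(q - 4)(q + 2)(q + 4) = 0 at q ∈ {-4, -2, 4}.
The Hessian is diagonal: diag(phi_pp, phi_qq). Second derivatives: phi_pp(-1)=-8, phi_pp(0)=4, phi_pp(1)=-8; phi_qq(-4)=192, phi_qq(-2)=-144, phi_qq(4)=576.
Saddle points occur where the two diagonal entries have opposite signs: (-1, -4), (-1, 4), (0, -2), (1, -4), (1, 4). Count: 5.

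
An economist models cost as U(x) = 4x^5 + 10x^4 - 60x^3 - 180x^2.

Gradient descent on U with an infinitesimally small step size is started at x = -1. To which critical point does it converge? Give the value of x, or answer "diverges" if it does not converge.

-2

U'(x) = 20x(x - 3)(x + 2)(x + 3), so U'(-1) = 160.
Gradient descent moves in the -U' direction, i.e. x is decreasing.
The nearest critical point in that direction is x = -2, where U'' = 200 > 0 (a local minimum). The iterate converges there.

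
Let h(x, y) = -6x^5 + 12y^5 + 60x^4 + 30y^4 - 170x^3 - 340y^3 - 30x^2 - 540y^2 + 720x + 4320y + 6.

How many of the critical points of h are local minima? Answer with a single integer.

4

h separates as a function of x plus a function of y, so ∇h=0 decouples.
∂h/∂x = -30(x - 4)(x - 3)(x - 2)(x + 1) = 0 at x ∈ {-1, 2, 3, 4}; ∂h/∂y = 60(y - 3)(y - 2)(y + 3)(y + 4) = 0 at y ∈ {-4, -3, 2, 3}.
The Hessian is diagonal: diag(h_xx, h_yy). Second derivatives: h_xx(-1)=1800, h_xx(2)=-180, h_xx(3)=120, h_xx(4)=-300; h_yy(-4)=-2520, h_yy(-3)=1800, h_yy(2)=-1800, h_yy(3)=2520.
Local minima occur where both diagonal entries positive: (-1, -3), (-1, 3), (3, -3), (3, 3). Count: 4.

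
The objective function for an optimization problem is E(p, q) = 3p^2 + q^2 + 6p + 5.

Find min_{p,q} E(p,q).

E(p,q) separates as A(p) + B(q) + 5, so its minimum is min A + min B + 5.
A'(p) = 6p + 6 vanishes at p ∈ {-1}; B'(q) = 2q vanishes at q ∈ {0}.
Local minima of A (where A''>0): A(-1)=-3. Local minima of B: B(0)=0.
So the global minimum of E is A(-1) + B(0) + 5 = -3 + 0 + 5 = 2, attained at (-1, 0).

2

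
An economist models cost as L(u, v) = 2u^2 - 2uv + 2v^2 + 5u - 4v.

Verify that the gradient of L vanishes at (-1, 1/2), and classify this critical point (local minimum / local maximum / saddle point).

∇L = (4u - 2v + 5, -2u + 4v - 4); substituting (-1, 1/2) gives ∇L = (0, 0), so (-1, 1/2) is indeed a critical point.
The Hessian of L is constant: H = [[4, -2], [-2, 4]].
det(H) = 4·4 − (-2)² = 12.
det(H) > 0 and tr(H) = 8 > 0, so H is positive definite and the point is a local minimum.

local minimum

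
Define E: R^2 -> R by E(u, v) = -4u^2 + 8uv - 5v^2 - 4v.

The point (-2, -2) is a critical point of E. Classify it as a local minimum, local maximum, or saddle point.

The Hessian of E is constant: H = [[-8, 8], [8, -10]].
det(H) = (-8)·(-10) − 8² = 16.
det(H) > 0 and tr(H) = -18 < 0, so H is negative definite and the point is a local maximum.

local maximum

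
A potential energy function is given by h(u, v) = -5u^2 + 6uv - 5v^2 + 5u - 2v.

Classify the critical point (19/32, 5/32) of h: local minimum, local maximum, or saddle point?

The Hessian of h is constant: H = [[-10, 6], [6, -10]].
det(H) = (-10)·(-10) − 6² = 64.
det(H) > 0 and tr(H) = -20 < 0, so H is negative definite and the point is a local maximum.

local maximum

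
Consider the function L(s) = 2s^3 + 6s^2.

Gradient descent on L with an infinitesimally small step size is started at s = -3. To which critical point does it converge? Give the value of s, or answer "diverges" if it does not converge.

L'(s) = 6s(s + 2), so L'(-3) = 18.
Gradient descent moves in the -L' direction, i.e. s is decreasing.
There is no critical point below s=-3, and L' keeps the same sign, so the iterate runs off to −∞.

diverges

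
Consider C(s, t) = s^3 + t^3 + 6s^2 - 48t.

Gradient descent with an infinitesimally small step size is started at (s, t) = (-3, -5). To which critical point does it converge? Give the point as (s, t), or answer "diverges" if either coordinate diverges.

C is separable, so gradient descent decouples: s follows -∂C/∂s, t follows -∂C/∂t.
∂C/∂s = 3s(s + 4); at s=-3 this is -9, so s increases.
∂C/∂t = 3(t - 4)(t + 4); at t=-5 this is 27, so t decreases.
The t-coordinate has no critical point in that direction and runs off to infinity.

diverges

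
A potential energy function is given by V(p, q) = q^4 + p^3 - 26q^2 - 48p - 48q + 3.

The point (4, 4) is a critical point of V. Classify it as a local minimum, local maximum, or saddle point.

The mixed partial ∂²V/∂p∂q is 0, so the Hessian at any point is diag(V_pp, V_qq) = diag(6p, 4(3q^2 - 13)).
At (4, 4): H = diag(24, 140).
Both eigenvalues are positive, so H is positive definite: a local minimum.

local minimum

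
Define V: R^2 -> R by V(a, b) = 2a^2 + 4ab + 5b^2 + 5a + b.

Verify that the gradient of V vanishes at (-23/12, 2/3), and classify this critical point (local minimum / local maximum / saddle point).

local minimum

∇V = (4a + 4b + 5, 4a + 10b + 1); substituting (-23/12, 2/3) gives ∇V = (0, 0), so (-23/12, 2/3) is indeed a critical point.
The Hessian of V is constant: H = [[4, 4], [4, 10]].
det(H) = 4·10 − 4² = 24.
det(H) > 0 and tr(H) = 14 > 0, so H is positive definite and the point is a local minimum.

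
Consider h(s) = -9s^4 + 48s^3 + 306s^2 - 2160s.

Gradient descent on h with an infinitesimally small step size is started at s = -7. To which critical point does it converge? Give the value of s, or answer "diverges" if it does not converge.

diverges

h'(s) = -36(s - 5)(s - 3)(s + 4), so h'(-7) = 12960.
Gradient descent moves in the -h' direction, i.e. s is decreasing.
There is no critical point below s=-7, and h' keeps the same sign, so the iterate runs off to −∞.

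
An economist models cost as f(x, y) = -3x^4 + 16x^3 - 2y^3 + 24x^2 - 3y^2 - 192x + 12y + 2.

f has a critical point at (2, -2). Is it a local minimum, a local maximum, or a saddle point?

local minimum

The mixed partial ∂²f/∂x∂y is 0, so the Hessian at any point is diag(f_xx, f_yy) = diag(12(-3x^2 + 8x + 4), -6(2y + 1)).
At (2, -2): H = diag(96, 18).
Both eigenvalues are positive, so H is positive definite: a local minimum.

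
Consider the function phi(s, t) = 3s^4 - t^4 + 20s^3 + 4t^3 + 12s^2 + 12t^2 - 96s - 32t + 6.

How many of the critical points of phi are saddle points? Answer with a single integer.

5

phi separates as a function of s plus a function of t, so ∇phi=0 decouples.
∂phi/∂s = 12(s - 1)(s + 2)(s + 4) = 0 at s ∈ {-4, -2, 1}; ∂phi/∂t = -4(t - 4)(t - 1)(t + 2) = 0 at t ∈ {-2, 1, 4}.
The Hessian is diagonal: diag(phi_ss, phi_tt). Second derivatives: phi_ss(-4)=120, phi_ss(-2)=-72, phi_ss(1)=180; phi_tt(-2)=-72, phi_tt(1)=36, phi_tt(4)=-72.
Saddle points occur where the two diagonal entries have opposite signs: (-4, -2), (-4, 4), (-2, 1), (1, -2), (1, 4). Count: 5.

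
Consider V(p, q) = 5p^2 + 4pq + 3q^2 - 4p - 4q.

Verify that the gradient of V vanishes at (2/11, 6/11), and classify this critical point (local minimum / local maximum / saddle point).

∇V = (10p + 4q - 4, 4p + 6q - 4); substituting (2/11, 6/11) gives ∇V = (0, 0), so (2/11, 6/11) is indeed a critical point.
The Hessian of V is constant: H = [[10, 4], [4, 6]].
det(H) = 10·6 − 4² = 44.
det(H) > 0 and tr(H) = 16 > 0, so H is positive definite and the point is a local minimum.

local minimum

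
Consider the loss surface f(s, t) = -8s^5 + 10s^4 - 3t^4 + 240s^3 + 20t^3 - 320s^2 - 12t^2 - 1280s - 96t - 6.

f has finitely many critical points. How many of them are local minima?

f separates as a function of s plus a function of t, so ∇f=0 decouples.
∂f/∂s = -40(s - 4)(s - 2)(s + 1)(s + 4) = 0 at s ∈ {-4, -1, 2, 4}; ∂f/∂t = -12(t - 4)(t - 2)(t + 1) = 0 at t ∈ {-1, 2, 4}.
The Hessian is diagonal: diag(f_ss, f_tt). Second derivatives: f_ss(-4)=5760, f_ss(-1)=-1800, f_ss(2)=1440, f_ss(4)=-3200; f_tt(-1)=-180, f_tt(2)=72, f_tt(4)=-120.
Local minima occur where both diagonal entries positive: (-4, 2), (2, 2). Count: 2.

2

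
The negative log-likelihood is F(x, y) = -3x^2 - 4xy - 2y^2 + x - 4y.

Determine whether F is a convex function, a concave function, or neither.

concave

F is quadratic, so its Hessian is the constant matrix H = [[-6, -4], [-4, -4]].
det(H) = 8, tr(H) = -10.
det(H) > 0 and tr(H) < 0, so H is negative definite everywhere: concave.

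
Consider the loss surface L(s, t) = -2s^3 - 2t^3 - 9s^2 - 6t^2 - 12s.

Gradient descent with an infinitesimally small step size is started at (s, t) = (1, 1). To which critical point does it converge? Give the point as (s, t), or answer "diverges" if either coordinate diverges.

L is separable, so gradient descent decouples: s follows -∂L/∂s, t follows -∂L/∂t.
∂L/∂s = -6(s + 1)(s + 2); at s=1 this is -36, so s increases.
∂L/∂t = -6t(t + 2); at t=1 this is -18, so t increases.
The s-coordinate has no critical point in that direction and runs off to infinity.

diverges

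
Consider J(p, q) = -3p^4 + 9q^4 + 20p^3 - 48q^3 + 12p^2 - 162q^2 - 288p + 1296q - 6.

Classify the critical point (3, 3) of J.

saddle point

The mixed partial ∂²J/∂p∂q is 0, so the Hessian at any point is diag(J_pp, J_qq) = diag(12(-3p^2 + 10p + 2), 36(3q^2 - 8q - 9)).
At (3, 3): H = diag(60, -216).
The eigenvalues have opposite signs, so H is indefinite: a saddle point.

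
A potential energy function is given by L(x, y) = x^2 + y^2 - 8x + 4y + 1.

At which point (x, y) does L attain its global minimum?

(4, -2)

L(x,y) separates as P(x) + Q(y) + 1, so its minimum is min P + min Q + 1.
P'(x) = 2x - 8 vanishes at x ∈ {4}; Q'(y) = 2y + 4 vanishes at y ∈ {-2}.
Local minima of P (where P''>0): P(4)=-16. Local minima of Q: Q(-2)=-4.
So the global minimum of L is P(4) + Q(-2) + 1 = -16 − 4 + 1 = -19, attained at (4, -2).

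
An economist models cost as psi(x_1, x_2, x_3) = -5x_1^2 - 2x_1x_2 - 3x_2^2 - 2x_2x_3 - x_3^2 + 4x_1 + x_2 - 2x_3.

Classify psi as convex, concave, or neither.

psi is quadratic, so its Hessian is the constant matrix H = [[-10, -2, 0], [-2, -6, -2], [0, -2, -2]].
Leading principal minors: -10, 56, -72.
Signs alternate −, +, − ⇒ H ≺ 0 ⇒ concave.

concave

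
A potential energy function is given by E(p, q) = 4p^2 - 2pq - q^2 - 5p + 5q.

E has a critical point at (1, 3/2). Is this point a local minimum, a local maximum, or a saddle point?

The Hessian of E is constant: H = [[8, -2], [-2, -2]].
det(H) = 8·(-2) − (-2)² = -20.
Since det(H) < 0, H is indefinite and the critical point is a saddle point.

saddle point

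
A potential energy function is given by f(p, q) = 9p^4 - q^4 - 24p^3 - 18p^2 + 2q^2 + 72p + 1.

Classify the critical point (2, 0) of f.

local minimum

The mixed partial ∂²f/∂p∂q is 0, so the Hessian at any point is diag(f_pp, f_qq) = diag(36(3p^2 - 4p - 1), 4(-3q^2 + 1)).
At (2, 0): H = diag(108, 4).
Both eigenvalues are positive, so H is positive definite: a local minimum.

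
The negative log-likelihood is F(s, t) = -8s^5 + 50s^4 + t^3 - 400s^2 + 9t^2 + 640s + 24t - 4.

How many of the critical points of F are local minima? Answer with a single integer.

F separates as a function of s plus a function of t, so ∇F=0 decouples.
∂F/∂s = -40(s - 4)(s - 2)(s - 1)(s + 2) = 0 at s ∈ {-2, 1, 2, 4}; ∂F/∂t = 3(t + 2)(t + 4) = 0 at t ∈ {-4, -2}.
The Hessian is diagonal: diag(F_ss, F_tt). Second derivatives: F_ss(-2)=2880, F_ss(1)=-360, F_ss(2)=320, F_ss(4)=-1440; F_tt(-4)=-6, F_tt(-2)=6.
Local minima occur where both diagonal entries positive: (-2, -2), (2, -2). Count: 2.

2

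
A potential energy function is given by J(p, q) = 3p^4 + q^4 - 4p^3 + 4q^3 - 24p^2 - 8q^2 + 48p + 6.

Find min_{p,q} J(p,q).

J(p,q) separates as A(p) + B(q) + 6, so its minimum is min A + min B + 6.
A'(p) = 12(p - 2)(p - 1)(p + 2) vanishes at p ∈ {-2, 1, 2}; B'(q) = 4q(q - 1)(q + 4) vanishes at q ∈ {-4, 0, 1}.
Local minima of A (where A''>0): A(-2)=-112, A(2)=16. Local minima of B: B(-4)=-128, B(1)=-3.
So the global minimum of J is A(-2) + B(-4) + 6 = -112 − 128 + 6 = -234, attained at (-2, -4).

-234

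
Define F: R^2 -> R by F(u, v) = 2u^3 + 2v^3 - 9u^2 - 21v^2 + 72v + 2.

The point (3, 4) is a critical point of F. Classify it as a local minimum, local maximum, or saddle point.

local minimum

The mixed partial ∂²F/∂u∂v is 0, so the Hessian at any point is diag(F_uu, F_vv) = diag(6(2u - 3), 6(2v - 7)).
At (3, 4): H = diag(18, 6).
Both eigenvalues are positive, so H is positive definite: a local minimum.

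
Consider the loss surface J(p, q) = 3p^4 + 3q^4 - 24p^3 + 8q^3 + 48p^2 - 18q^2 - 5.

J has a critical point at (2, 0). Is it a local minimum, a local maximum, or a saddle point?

local maximum

The mixed partial ∂²J/∂p∂q is 0, so the Hessian at any point is diag(J_pp, J_qq) = diag(12(3p^2 - 12p + 8), 12(3q^2 + 4q - 3)).
At (2, 0): H = diag(-48, -36).
Both eigenvalues are negative, so H is negative definite: a local maximum.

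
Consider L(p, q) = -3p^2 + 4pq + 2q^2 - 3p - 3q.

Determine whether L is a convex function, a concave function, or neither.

neither

L is quadratic, so its Hessian is the constant matrix H = [[-6, 4], [4, 4]].
det(H) = -40, tr(H) = -2.
det(H) < 0, so H is indefinite: neither convex nor concave.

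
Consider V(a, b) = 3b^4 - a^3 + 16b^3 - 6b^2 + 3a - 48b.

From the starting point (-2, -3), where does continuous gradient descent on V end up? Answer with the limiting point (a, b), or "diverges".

(-1, -4)

V is separable, so gradient descent decouples: a follows -∂V/∂a, b follows -∂V/∂b.
∂V/∂a = -3(a - 1)(a + 1); at a=-2 this is -9, so a increases.
∂V/∂b = 12(b - 1)(b + 1)(b + 4); at b=-3 this is 96, so b decreases.
a converges to its nearest critical value -1 (a local min of the a-part); b converges to -4. The iterate converges to (-1, -4).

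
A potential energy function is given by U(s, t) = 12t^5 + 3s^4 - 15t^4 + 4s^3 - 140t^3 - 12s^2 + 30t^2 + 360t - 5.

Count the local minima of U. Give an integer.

U separates as a function of s plus a function of t, so ∇U=0 decouples.
∂U/∂s = 12s(s - 1)(s + 2) = 0 at s ∈ {-2, 0, 1}; ∂U/∂t = 60(t - 3)(t - 1)(t + 1)(t + 2) = 0 at t ∈ {-2, -1, 1, 3}.
The Hessian is diagonal: diag(U_ss, U_tt). Second derivatives: U_ss(-2)=72, U_ss(0)=-24, U_ss(1)=36; U_tt(-2)=-900, U_tt(-1)=480, U_tt(1)=-720, U_tt(3)=2400.
Local minima occur where both diagonal entries positive: (-2, -1), (-2, 3), (1, -1), (1, 3). Count: 4.

4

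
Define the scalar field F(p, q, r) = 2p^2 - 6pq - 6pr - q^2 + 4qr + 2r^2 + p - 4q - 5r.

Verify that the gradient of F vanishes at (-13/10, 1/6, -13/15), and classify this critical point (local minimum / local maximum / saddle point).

∇F = (4p - 6q - 6r + 1, -6p - 2q + 4r - 4, -6p + 4q + 4r - 5); substituting (-13/10, 1/6, -13/15) gives ∇F = (0, 0, 0), so (-13/10, 1/6, -13/15) is indeed a critical point.
The Hessian is constant: H = [[4, -6, -6], [-6, -2, 4], [-6, 4, 4]].
Leading principal minors: Δ₁ = 4, Δ₂ = -44, Δ₃ = 120.
The minors fit neither the all-positive nor the alternating-sign pattern, so H is indefinite: a saddle point.

saddle point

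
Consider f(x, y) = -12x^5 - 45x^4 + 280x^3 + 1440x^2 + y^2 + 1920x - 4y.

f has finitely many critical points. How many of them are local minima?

2

f separates as a function of x plus a function of y, so ∇f=0 decouples.
∂f/∂x = -60(x - 4)(x + 1)(x + 2)(x + 4) = 0 at x ∈ {-4, -2, -1, 4}; ∂f/∂y = 2(y - 2) = 0 at y ∈ {2}.
The Hessian is diagonal: diag(f_xx, f_yy). Second derivatives: f_xx(-4)=2880, f_xx(-2)=-720, f_xx(-1)=900, f_xx(4)=-14400; f_yy(2)=2.
Local minima occur where both diagonal entries positive: (-4, 2), (-1, 2). Count: 2.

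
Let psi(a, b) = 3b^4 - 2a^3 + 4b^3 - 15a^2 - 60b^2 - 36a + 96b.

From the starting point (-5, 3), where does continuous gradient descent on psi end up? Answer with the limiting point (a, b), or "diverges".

psi is separable, so gradient descent decouples: a follows -∂psi/∂a, b follows -∂psi/∂b.
∂psi/∂a = -6(a + 2)(a + 3); at a=-5 this is -36, so a increases.
∂psi/∂b = 12(b - 2)(b - 1)(b + 4); at b=3 this is 168, so b decreases.
a converges to its nearest critical value -3 (a local min of the a-part); b converges to 2. The iterate converges to (-3, 2).

(-3, 2)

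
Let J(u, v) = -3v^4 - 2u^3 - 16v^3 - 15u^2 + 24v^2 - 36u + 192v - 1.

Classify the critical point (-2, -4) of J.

local maximum

The mixed partial ∂²J/∂u∂v is 0, so the Hessian at any point is diag(J_uu, J_vv) = diag(-6(2u + 5), 12(-3v^2 - 8v + 4)).
At (-2, -4): H = diag(-6, -144).
Both eigenvalues are negative, so H is negative definite: a local maximum.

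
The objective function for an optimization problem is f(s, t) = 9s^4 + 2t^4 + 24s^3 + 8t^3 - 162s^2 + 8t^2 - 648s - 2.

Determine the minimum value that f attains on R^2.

f(s,t) separates as P(s) + Q(t) − 2, so its minimum is min P + min Q − 2.
P'(s) = 36(s - 3)(s + 2)(s + 3) vanishes at s ∈ {-3, -2, 3}; Q'(t) = 8t(t + 1)(t + 2) vanishes at t ∈ {-2, -1, 0}.
Local minima of P (where P''>0): P(-3)=567, P(3)=-2025. Local minima of Q: Q(-2)=0, Q(0)=0.
So the global minimum of f is P(3) + Q(-2) − 2 = -2025 + 0 − 2 = -2027, attained at (3, -2).

-2027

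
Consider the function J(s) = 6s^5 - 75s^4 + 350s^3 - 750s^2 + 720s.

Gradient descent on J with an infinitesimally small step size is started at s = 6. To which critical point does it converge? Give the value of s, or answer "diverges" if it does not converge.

J'(s) = 30(s - 4)(s - 3)(s - 2)(s - 1), so J'(6) = 3600.
Gradient descent moves in the -J' direction, i.e. s is decreasing.
The nearest critical point in that direction is s = 4, where J'' = 180 > 0 (a local minimum). The iterate converges there.

4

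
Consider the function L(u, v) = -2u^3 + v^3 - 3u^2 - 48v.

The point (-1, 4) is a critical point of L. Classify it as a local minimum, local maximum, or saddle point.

local minimum

The mixed partial ∂²L/∂u∂v is 0, so the Hessian at any point is diag(L_uu, L_vv) = diag(-6(2u + 1), 6v).
At (-1, 4): H = diag(6, 24).
Both eigenvalues are positive, so H is positive definite: a local minimum.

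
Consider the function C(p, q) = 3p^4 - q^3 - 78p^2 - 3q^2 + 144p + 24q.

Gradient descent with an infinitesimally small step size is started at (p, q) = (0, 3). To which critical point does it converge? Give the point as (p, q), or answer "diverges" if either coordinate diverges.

C is separable, so gradient descent decouples: p follows -∂C/∂p, q follows -∂C/∂q.
∂C/∂p = 12(p - 3)(p - 1)(p + 4); at p=0 this is 144, so p decreases.
∂C/∂q = -3(q - 2)(q + 4); at q=3 this is -21, so q increases.
The q-coordinate has no critical point in that direction and runs off to infinity.

diverges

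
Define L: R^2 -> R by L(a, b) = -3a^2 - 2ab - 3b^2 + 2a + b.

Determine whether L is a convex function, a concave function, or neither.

L is quadratic, so its Hessian is the constant matrix H = [[-6, -2], [-2, -6]].
det(H) = 32, tr(H) = -12.
det(H) > 0 and tr(H) < 0, so H is negative definite everywhere: concave.

concave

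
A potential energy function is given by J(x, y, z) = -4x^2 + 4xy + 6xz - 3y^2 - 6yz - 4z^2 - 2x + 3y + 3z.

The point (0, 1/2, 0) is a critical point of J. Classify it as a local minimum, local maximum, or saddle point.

local maximum

The Hessian is constant: H = [[-8, 4, 6], [4, -6, -6], [6, -6, -8]].
Leading principal minors: Δ₁ = -8, Δ₂ = 32, Δ₃ = -40.
The minors alternate sign starting negative (−, +, −), so H is negative definite: a local maximum.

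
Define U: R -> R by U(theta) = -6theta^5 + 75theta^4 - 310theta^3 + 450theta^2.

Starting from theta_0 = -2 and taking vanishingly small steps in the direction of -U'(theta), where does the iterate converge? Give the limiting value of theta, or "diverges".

0

U'(theta) = -30theta(theta - 5)(theta - 3)(theta - 2), so U'(-2) = -8400.
Gradient descent moves in the -U' direction, i.e. theta is increasing.
The nearest critical point in that direction is theta = 0, where U'' = 900 > 0 (a local minimum). The iterate converges there.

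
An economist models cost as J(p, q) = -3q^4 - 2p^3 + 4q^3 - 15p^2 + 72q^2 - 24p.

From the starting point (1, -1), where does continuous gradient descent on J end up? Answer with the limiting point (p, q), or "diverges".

diverges

J is separable, so gradient descent decouples: p follows -∂J/∂p, q follows -∂J/∂q.
∂J/∂p = -6(p + 1)(p + 4); at p=1 this is -60, so p increases.
∂J/∂q = -12q(q - 4)(q + 3); at q=-1 this is -120, so q increases.
The p-coordinate has no critical point in that direction and runs off to infinity.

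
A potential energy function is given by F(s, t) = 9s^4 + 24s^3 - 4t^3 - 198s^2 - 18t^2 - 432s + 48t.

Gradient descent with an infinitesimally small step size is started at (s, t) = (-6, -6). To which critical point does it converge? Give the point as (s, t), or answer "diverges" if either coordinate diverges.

F is separable, so gradient descent decouples: s follows -∂F/∂s, t follows -∂F/∂t.
∂F/∂s = 36(s - 3)(s + 1)(s + 4); at s=-6 this is -3240, so s increases.
∂F/∂t = -12(t - 1)(t + 4); at t=-6 this is -168, so t increases.
s converges to its nearest critical value -4 (a local min of the s-part); t converges to -4. The iterate converges to (-4, -4).

(-4, -4)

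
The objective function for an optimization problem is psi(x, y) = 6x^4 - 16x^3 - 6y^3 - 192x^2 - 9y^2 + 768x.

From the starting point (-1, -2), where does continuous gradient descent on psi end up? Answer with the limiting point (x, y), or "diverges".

(-4, -1)

psi is separable, so gradient descent decouples: x follows -∂psi/∂x, y follows -∂psi/∂y.
∂psi/∂x = 24(x - 4)(x - 2)(x + 4); at x=-1 this is 1080, so x decreases.
∂psi/∂y = -18y(y + 1); at y=-2 this is -36, so y increases.
x converges to its nearest critical value -4 (a local min of the x-part); y converges to -1. The iterate converges to (-4, -1).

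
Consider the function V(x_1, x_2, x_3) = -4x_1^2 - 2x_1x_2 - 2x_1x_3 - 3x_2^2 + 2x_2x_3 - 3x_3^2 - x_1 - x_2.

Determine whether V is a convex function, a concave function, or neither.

concave

V is quadratic, so its Hessian is the constant matrix H = [[-8, -2, -2], [-2, -6, 2], [-2, 2, -6]].
Leading principal minors: -8, 44, -192.
Signs alternate −, +, − ⇒ H ≺ 0 ⇒ concave.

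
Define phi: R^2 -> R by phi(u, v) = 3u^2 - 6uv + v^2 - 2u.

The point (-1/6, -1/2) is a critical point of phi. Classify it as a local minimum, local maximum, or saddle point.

The Hessian of phi is constant: H = [[6, -6], [-6, 2]].
det(H) = 6·2 − (-6)² = -24.
Since det(H) < 0, H is indefinite and the critical point is a saddle point.

saddle point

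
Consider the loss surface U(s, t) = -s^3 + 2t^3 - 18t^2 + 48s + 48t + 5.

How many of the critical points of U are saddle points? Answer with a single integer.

2

U separates as a function of s plus a function of t, so ∇U=0 decouples.
∂U/∂s = -3(s - 4)(s + 4) = 0 at s ∈ {-4, 4}; ∂U/∂t = 6(t - 4)(t - 2) = 0 at t ∈ {2, 4}.
The Hessian is diagonal: diag(U_ss, U_tt). Second derivatives: U_ss(-4)=24, U_ss(4)=-24; U_tt(2)=-12, U_tt(4)=12.
Saddle points occur where the two diagonal entries have opposite signs: (-4, 2), (4, 4). Count: 2.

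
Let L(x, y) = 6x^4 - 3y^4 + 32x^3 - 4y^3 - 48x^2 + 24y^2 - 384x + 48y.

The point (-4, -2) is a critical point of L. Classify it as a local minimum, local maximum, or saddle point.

saddle point

The mixed partial ∂²L/∂x∂y is 0, so the Hessian at any point is diag(L_xx, L_yy) = diag(24(3x^2 + 8x - 4), 12(-3y^2 - 2y + 4)).
At (-4, -2): H = diag(288, -48).
The eigenvalues have opposite signs, so H is indefinite: a saddle point.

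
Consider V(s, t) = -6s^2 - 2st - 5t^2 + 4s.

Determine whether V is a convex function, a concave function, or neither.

concave

V is quadratic, so its Hessian is the constant matrix H = [[-12, -2], [-2, -10]].
det(H) = 116, tr(H) = -22.
det(H) > 0 and tr(H) < 0, so H is negative definite everywhere: concave.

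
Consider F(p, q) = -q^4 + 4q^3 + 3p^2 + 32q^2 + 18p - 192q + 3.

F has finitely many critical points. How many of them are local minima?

1

F separates as a function of p plus a function of q, so ∇F=0 decouples.
∂F/∂p = 6(p + 3) = 0 at p ∈ {-3}; ∂F/∂q = -4(q - 4)(q - 3)(q + 4) = 0 at q ∈ {-4, 3, 4}.
The Hessian is diagonal: diag(F_pp, F_qq). Second derivatives: F_pp(-3)=6; F_qq(-4)=-224, F_qq(3)=28, F_qq(4)=-32.
Local minima occur where both diagonal entries positive: (-3, 3). Count: 1.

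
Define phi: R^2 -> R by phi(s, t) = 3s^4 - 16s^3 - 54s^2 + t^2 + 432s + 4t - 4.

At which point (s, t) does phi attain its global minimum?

(-3, -2)

phi(s,t) separates as P(s) + Q(t) − 4, so its minimum is min P + min Q − 4.
P'(s) = 12(s - 4)(s - 3)(s + 3) vanishes at s ∈ {-3, 3, 4}; Q'(t) = 2(t + 2) vanishes at t ∈ {-2}.
Local minima of P (where P''>0): P(-3)=-1107, P(4)=608. Local minima of Q: Q(-2)=-4.
So the global minimum of phi is P(-3) + Q(-2) − 4 = -1107 − 4 − 4 = -1115, attained at (-3, -2).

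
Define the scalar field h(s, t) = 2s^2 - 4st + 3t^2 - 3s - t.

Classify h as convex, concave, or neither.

convex

h is quadratic, so its Hessian is the constant matrix H = [[4, -4], [-4, 6]].
det(H) = 8, tr(H) = 10.
det(H) > 0 and tr(H) > 0, so H is positive definite everywhere: convex.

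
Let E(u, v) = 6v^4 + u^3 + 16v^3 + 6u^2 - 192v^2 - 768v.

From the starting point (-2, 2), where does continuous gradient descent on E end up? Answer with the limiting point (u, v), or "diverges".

(0, 4)

E is separable, so gradient descent decouples: u follows -∂E/∂u, v follows -∂E/∂v.
∂E/∂u = 3u(u + 4); at u=-2 this is -12, so u increases.
∂E/∂v = 24(v - 4)(v + 2)(v + 4); at v=2 this is -1152, so v increases.
u converges to its nearest critical value 0 (a local min of the u-part); v converges to 4. The iterate converges to (0, 4).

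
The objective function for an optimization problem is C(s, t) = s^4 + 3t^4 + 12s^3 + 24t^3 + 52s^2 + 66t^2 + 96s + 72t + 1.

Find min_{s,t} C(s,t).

-90

C(s,t) separates as P(s) + Q(t) + 1, so its minimum is min P + min Q + 1.
P'(s) = 4(s + 2)(s + 3)(s + 4) vanishes at s ∈ {-4, -3, -2}; Q'(t) = 12(t + 1)(t + 2)(t + 3) vanishes at t ∈ {-3, -2, -1}.
Local minima of P (where P''>0): P(-4)=-64, P(-2)=-64. Local minima of Q: Q(-3)=-27, Q(-1)=-27.
So the global minimum of C is P(-4) + Q(-3) + 1 = -64 − 27 + 1 = -90, attained at (-4, -3).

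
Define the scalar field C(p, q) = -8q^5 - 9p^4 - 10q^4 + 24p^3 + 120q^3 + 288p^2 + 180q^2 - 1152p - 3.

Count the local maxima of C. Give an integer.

C separates as a function of p plus a function of q, so ∇C=0 decouples.
∂C/∂p = -36(p - 4)(p - 2)(p + 4) = 0 at p ∈ {-4, 2, 4}; ∂C/∂q = -40q(q - 3)(q + 1)(q + 3) = 0 at q ∈ {-3, -1, 0, 3}.
The Hessian is diagonal: diag(C_pp, C_qq). Second derivatives: C_pp(-4)=-1728, C_pp(2)=432, C_pp(4)=-576; C_qq(-3)=1440, C_qq(-1)=-320, C_qq(0)=360, C_qq(3)=-2880.
Local maxima occur where both diagonal entries negative: (-4, -1), (-4, 3), (4, -1), (4, 3). Count: 4.

4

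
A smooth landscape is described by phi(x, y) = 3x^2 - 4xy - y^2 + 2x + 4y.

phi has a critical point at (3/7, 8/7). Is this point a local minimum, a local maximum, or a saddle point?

The Hessian of phi is constant: H = [[6, -4], [-4, -2]].
det(H) = 6·(-2) − (-4)² = -28.
Since det(H) < 0, H is indefinite and the critical point is a saddle point.

saddle point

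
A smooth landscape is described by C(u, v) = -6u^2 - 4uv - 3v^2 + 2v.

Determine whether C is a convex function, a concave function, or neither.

concave

C is quadratic, so its Hessian is the constant matrix H = [[-12, -4], [-4, -6]].
det(H) = 56, tr(H) = -18.
det(H) > 0 and tr(H) < 0, so H is negative definite everywhere: concave.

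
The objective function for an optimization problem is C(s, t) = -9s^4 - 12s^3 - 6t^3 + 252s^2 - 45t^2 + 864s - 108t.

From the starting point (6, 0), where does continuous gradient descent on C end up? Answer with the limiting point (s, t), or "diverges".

diverges

C is separable, so gradient descent decouples: s follows -∂C/∂s, t follows -∂C/∂t.
∂C/∂s = -36(s - 4)(s + 2)(s + 3); at s=6 this is -5184, so s increases.
∂C/∂t = -18(t + 2)(t + 3); at t=0 this is -108, so t increases.
The s-coordinate has no critical point in that direction and runs off to infinity.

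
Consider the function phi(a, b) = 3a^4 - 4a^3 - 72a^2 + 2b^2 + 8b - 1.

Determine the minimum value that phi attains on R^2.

-649

phi(a,b) separates as P(a) + Q(b) − 1, so its minimum is min P + min Q − 1.
P'(a) = 12a(a - 4)(a + 3) vanishes at a ∈ {-3, 0, 4}; Q'(b) = 4b + 8 vanishes at b ∈ {-2}.
Local minima of P (where P''>0): P(-3)=-297, P(4)=-640. Local minima of Q: Q(-2)=-8.
So the global minimum of phi is P(4) + Q(-2) − 1 = -640 − 8 − 1 = -649, attained at (4, -2).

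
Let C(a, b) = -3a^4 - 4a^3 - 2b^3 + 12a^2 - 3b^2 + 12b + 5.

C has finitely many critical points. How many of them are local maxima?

C separates as a function of a plus a function of b, so ∇C=0 decouples.
∂C/∂a = -12a(a - 1)(a + 2) = 0 at a ∈ {-2, 0, 1}; ∂C/∂b = -6(b - 1)(b + 2) = 0 at b ∈ {-2, 1}.
The Hessian is diagonal: diag(C_aa, C_bb). Second derivatives: C_aa(-2)=-72, C_aa(0)=24, C_aa(1)=-36; C_bb(-2)=18, C_bb(1)=-18.
Local maxima occur where both diagonal entries negative: (-2, 1), (1, 1). Count: 2.

2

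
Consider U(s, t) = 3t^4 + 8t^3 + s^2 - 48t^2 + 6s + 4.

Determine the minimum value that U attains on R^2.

U(s,t) separates as P(s) + Q(t) + 4, so its minimum is min P + min Q + 4.
P'(s) = 2s + 6 vanishes at s ∈ {-3}; Q'(t) = 12t(t - 2)(t + 4) vanishes at t ∈ {-4, 0, 2}.
Local minima of P (where P''>0): P(-3)=-9. Local minima of Q: Q(-4)=-512, Q(2)=-80.
So the global minimum of U is P(-3) + Q(-4) + 4 = -9 − 512 + 4 = -517, attained at (-3, -4).

-517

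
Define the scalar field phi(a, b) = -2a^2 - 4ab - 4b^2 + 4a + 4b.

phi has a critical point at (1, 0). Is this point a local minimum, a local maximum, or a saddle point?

local maximum

The Hessian of phi is constant: H = [[-4, -4], [-4, -8]].
det(H) = (-4)·(-8) − (-4)² = 16.
det(H) > 0 and tr(H) = -12 < 0, so H is negative definite and the point is a local maximum.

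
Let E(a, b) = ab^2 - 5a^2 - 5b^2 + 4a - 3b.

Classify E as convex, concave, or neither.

The term ab^2 is cubic, so the Hessian is not constant.
∂²E/∂b² = 2a - 10, which takes both signs as a varies (negative for sufficiently negative a). A diagonal entry of the Hessian changing sign means the Hessian is neither positive- nor negative-semidefinite on all of R^2.

neither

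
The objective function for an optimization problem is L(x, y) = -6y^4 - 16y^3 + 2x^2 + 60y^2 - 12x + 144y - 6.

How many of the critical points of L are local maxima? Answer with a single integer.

L separates as a function of x plus a function of y, so ∇L=0 decouples.
∂L/∂x = 4(x - 3) = 0 at x ∈ {3}; ∂L/∂y = -24(y - 2)(y + 1)(y + 3) = 0 at y ∈ {-3, -1, 2}.
The Hessian is diagonal: diag(L_xx, L_yy). Second derivatives: L_xx(3)=4; L_yy(-3)=-240, L_yy(-1)=144, L_yy(2)=-360.
Local maxima occur where both diagonal entries negative: none. Count: 0.

0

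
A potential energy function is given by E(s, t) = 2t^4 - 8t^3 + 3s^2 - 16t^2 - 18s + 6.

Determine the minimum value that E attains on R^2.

E(s,t) separates as P(s) + Q(t) + 6, so its minimum is min P + min Q + 6.
P'(s) = 6s - 18 vanishes at s ∈ {3}; Q'(t) = 8t(t - 4)(t + 1) vanishes at t ∈ {-1, 0, 4}.
Local minima of P (where P''>0): P(3)=-27. Local minima of Q: Q(-1)=-6, Q(4)=-256.
So the global minimum of E is P(3) + Q(4) + 6 = -27 − 256 + 6 = -277, attained at (3, 4).

-277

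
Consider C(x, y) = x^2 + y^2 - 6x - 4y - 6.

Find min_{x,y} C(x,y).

C(x,y) separates as P(x) + Q(y) − 6, so its minimum is min P + min Q − 6.
P'(x) = 2x - 6 vanishes at x ∈ {3}; Q'(y) = 2y - 4 vanishes at y ∈ {2}.
Local minima of P (where P''>0): P(3)=-9. Local minima of Q: Q(2)=-4.
So the global minimum of C is P(3) + Q(2) − 6 = -9 − 4 − 6 = -19, attained at (3, 2).

-19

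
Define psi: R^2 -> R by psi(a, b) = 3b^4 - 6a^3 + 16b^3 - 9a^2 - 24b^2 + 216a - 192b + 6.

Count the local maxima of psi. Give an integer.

psi separates as a function of a plus a function of b, so ∇psi=0 decouples.
∂psi/∂a = -18(a - 3)(a + 4) = 0 at a ∈ {-4, 3}; ∂psi/∂b = 12(b - 2)(b + 2)(b + 4) = 0 at b ∈ {-4, -2, 2}.
The Hessian is diagonal: diag(psi_aa, psi_bb). Second derivatives: psi_aa(-4)=126, psi_aa(3)=-126; psi_bb(-4)=144, psi_bb(-2)=-96, psi_bb(2)=288.
Local maxima occur where both diagonal entries negative: (3, -2). Count: 1.

1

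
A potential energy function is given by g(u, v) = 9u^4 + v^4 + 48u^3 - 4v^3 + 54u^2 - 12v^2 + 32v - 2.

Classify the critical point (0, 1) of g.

saddle point

The mixed partial ∂²g/∂u∂v is 0, so the Hessian at any point is diag(g_uu, g_vv) = diag(36(3u^2 + 8u + 3), 12(v^2 - 2v - 2)).
At (0, 1): H = diag(108, -36).
The eigenvalues have opposite signs, so H is indefinite: a saddle point.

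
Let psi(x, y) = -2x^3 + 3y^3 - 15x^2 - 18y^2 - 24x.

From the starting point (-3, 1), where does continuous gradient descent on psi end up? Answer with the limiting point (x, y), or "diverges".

(-4, 4)

psi is separable, so gradient descent decouples: x follows -∂psi/∂x, y follows -∂psi/∂y.
∂psi/∂x = -6(x + 1)(x + 4); at x=-3 this is 12, so x decreases.
∂psi/∂y = 9y(y - 4); at y=1 this is -27, so y increases.
x converges to its nearest critical value -4 (a local min of the x-part); y converges to 4. The iterate converges to (-4, 4).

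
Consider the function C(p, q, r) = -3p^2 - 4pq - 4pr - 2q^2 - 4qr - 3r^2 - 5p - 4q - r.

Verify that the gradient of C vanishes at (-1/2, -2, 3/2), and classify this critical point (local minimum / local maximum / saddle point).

∇C = (-6p - 4q - 4r - 5, -4p - 4q - 4r - 4, -4p - 4q - 6r - 1); substituting (-1/2, -2, 3/2) gives ∇C = (0, 0, 0), so (-1/2, -2, 3/2) is indeed a critical point.
The Hessian is constant: H = [[-6, -4, -4], [-4, -4, -4], [-4, -4, -6]].
Leading principal minors: Δ₁ = -6, Δ₂ = 8, Δ₃ = -16.
The minors alternate sign starting negative (−, +, −), so H is negative definite: a local maximum.

local maximum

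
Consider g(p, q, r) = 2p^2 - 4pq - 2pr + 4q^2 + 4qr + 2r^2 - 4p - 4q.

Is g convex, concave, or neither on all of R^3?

g is quadratic, so its Hessian is the constant matrix H = [[4, -4, -2], [-4, 8, 4], [-2, 4, 4]].
Leading principal minors: 4, 16, 32.
All positive ⇒ H ≻ 0 ⇒ convex.

convex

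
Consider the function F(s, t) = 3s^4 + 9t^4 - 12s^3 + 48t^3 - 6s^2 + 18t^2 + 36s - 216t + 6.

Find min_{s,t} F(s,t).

F(s,t) separates as P(s) + Q(t) + 6, so its minimum is min P + min Q + 6.
P'(s) = 12(s - 3)(s - 1)(s + 1) vanishes at s ∈ {-1, 1, 3}; Q'(t) = 36(t - 1)(t + 2)(t + 3) vanishes at t ∈ {-3, -2, 1}.
Local minima of P (where P''>0): P(-1)=-27, P(3)=-27. Local minima of Q: Q(-3)=243, Q(1)=-141.
So the global minimum of F is P(-1) + Q(1) + 6 = -27 − 141 + 6 = -162, attained at (-1, 1).

-162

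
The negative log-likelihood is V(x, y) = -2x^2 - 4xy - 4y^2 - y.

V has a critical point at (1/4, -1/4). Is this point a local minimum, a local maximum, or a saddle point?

local maximum

The Hessian of V is constant: H = [[-4, -4], [-4, -8]].
det(H) = (-4)·(-8) − (-4)² = 16.
det(H) > 0 and tr(H) = -12 < 0, so H is negative definite and the point is a local maximum.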